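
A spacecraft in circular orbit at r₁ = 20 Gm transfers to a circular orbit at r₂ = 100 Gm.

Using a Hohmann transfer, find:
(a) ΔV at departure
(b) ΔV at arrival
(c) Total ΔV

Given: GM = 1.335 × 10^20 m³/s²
r₁ = 20 Gm = 2 × 10^10 m
r₂ = 100 Gm = 1 × 10^11 m
GM = 1.335 × 10^20 m³/s²
Transfer ellipse: a_t = (r₁ + r₂)/2 = 6 × 10^10 m
Circular speed at r₁: v₁ = √(GM/r₁) = 81700.7 m/s
Transfer speed at r₁ (periapsis): v₁ₜ = √(GM(2/r₁ − 1/a_t)) = 105475 m/s
(a) ΔV₁ = v₁ₜ − v₁ = 23774.4 m/s ≈ 23.77 km/s
Circular speed at r₂: v₂ = √(GM/r₂) = 36537.7 m/s
Transfer speed at r₂ (apoapsis): v₂ₜ = √(GM(2/r₂ − 1/a_t)) = 21095 m/s
(b) ΔV₂ = v₂ − v₂ₜ = 15442.6 m/s ≈ 15.44 km/s
(c) ΔV_total = ΔV₁ + ΔV₂ = 39217.1 m/s ≈ 39.22 km/s

Final answer:
(a) ΔV₁ = 23.77 km/s
(b) ΔV₂ = 15.44 km/s
(c) ΔV_total = 39.22 km/s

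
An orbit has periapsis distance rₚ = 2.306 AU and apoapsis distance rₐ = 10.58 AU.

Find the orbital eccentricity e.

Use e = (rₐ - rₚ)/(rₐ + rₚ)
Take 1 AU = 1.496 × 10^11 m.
rₚ = 2.306 AU = 3.44978 × 10^11 m
rₐ = 10.58 AU = 1.58277 × 10^12 m
rₐ − rₚ = 1.23779 × 10^12 m
rₐ + rₚ = 1.92775 × 10^12 m
e = (rₐ − rₚ)/(rₐ + rₚ) = 0.642092

Final answer: e = 0.6421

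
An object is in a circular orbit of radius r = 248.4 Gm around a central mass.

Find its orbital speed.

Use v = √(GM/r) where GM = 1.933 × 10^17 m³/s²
r = 248.4 Gm = 2.484 × 10^11 m
GM = 1.933 × 10^17 m³/s²
GM/r = (1.933 × 10^17) / (2.484 × 10^11) = 778180 m²/s²
v = √(GM/r) = 882.145 m/s ≈ 882.1 m/s

Final answer: 882.1 m/s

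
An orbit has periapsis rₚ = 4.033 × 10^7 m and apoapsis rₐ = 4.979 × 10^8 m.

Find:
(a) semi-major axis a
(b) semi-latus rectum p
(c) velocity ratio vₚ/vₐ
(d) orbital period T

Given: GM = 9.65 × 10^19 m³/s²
rₚ = 4.033 × 10^7 m
rₐ = 4.979 × 10^8 m
GM = 9.65 × 10^19 m³/s²
a = (rₚ + rₐ)/2 = 2.69115 × 10^8 m
e = (rₐ − rₚ)/(rₐ + rₚ) = (4.5757 × 10^8) / (5.3823 × 10^8) = 0.850138
(a) a = 2.69115 × 10^8 m ≈ 2.691 × 10^8 m
(b) 1 − e² = 0.277265;  p = a(1 − e²) = 2.69115 × 10^8 × 0.277265 = 7.46161 × 10^7 m ≈ 7.462 × 10^7 m
(c) vₚ/vₐ = rₐ/rₚ (angular momentum) = (4.979 × 10^8) / (4.033 × 10^7) = 12.3456 ≈ 12.35
(d) a³ = 1.94901 × 10^25 m³;  T = 2π √(a³/GM) = 2π × 449.41 s = 2823.73 s ≈ 47.06 minutes

Final answer:
(a) semi-major axis a = 2.691 × 10^8 m
(b) semi-latus rectum p = 7.462 × 10^7 m
(c) velocity ratio vₚ/vₐ = 12.35
(d) orbital period T = 47.06 minutes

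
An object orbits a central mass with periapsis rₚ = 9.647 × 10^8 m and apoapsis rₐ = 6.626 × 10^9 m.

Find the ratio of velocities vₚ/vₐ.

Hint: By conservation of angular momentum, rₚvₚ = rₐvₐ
rₚ = 9.647 × 10^8 m
rₐ = 6.626 × 10^9 m
rₚvₚ = rₐvₐ  ⇒  vₚ/vₐ = rₐ/rₚ
vₚ/vₐ = (6.626 × 10^9) / (9.647 × 10^8) = 6.86846

Final answer: vₚ/vₐ = 6.868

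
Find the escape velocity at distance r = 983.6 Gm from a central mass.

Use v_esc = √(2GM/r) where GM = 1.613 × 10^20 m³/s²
r = 983.6 Gm = 9.836 × 10^11 m
GM = 1.613 × 10^20 m³/s²
2GM/r = 2 × (1.613 × 10^20) / (9.836 × 10^11) = 3.27979 × 10^8 m²/s²
v_esc = √(2GM/r) = 18110.2 m/s ≈ 18.11 km/s

Final answer: 18.11 km/s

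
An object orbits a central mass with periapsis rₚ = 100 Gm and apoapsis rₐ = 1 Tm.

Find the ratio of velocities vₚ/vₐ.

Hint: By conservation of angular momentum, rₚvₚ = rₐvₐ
rₚ = 100 Gm = 1 × 10^11 m
rₐ = 1 Tm = 1 × 10^12 m
rₚvₚ = rₐvₐ  ⇒  vₚ/vₐ = rₐ/rₚ
vₚ/vₐ = (1 × 10^12) / (1 × 10^11) = 10

Final answer: vₚ/vₐ = 10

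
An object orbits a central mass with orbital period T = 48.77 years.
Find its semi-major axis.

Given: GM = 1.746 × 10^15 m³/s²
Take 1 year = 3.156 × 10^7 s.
T = 48.77 years = 1.53918 × 10^9 s
GM = 1.746 × 10^15 m³/s²
Kepler's third law: a³ = GM T² / (4π²)
T² = 2.36908 × 10^18 s²
a³ = (1.746 × 10^15) × (2.36908 × 10^18) / (4π²) = 1.04777 × 10^32 m³
a = (a³)^(1/3) = 4.71434 × 10^10 m ≈ 4.714 × 10^10 m

Final answer: 4.714 × 10^10 m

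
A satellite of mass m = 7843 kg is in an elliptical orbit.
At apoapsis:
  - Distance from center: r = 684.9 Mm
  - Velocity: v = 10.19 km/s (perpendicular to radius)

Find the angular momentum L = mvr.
r = 684.9 Mm = 6.849 × 10^8 m
v = 10.19 km/s = 10190 m/s
vr = 10190 × 6.849 × 10^8 = 6.97913 × 10^12 m²/s
L = m × vr = 7843 × 6.97913 × 10^12 = 5.47373 × 10^16 kg·m²/s ≈ 5.474 × 10^16 kg·m²/s

Final answer: L = 5.474 × 10^16 kg·m²/s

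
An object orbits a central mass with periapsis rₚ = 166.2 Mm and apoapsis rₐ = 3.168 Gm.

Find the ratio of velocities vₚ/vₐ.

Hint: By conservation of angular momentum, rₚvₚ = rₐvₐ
rₚ = 166.2 Mm = 1.662 × 10^8 m
rₐ = 3.168 Gm = 3.168 × 10^9 m
rₚvₚ = rₐvₐ  ⇒  vₚ/vₐ = rₐ/rₚ
vₚ/vₐ = (3.168 × 10^9) / (1.662 × 10^8) = 19.0614

Final answer: vₚ/vₐ = 19.06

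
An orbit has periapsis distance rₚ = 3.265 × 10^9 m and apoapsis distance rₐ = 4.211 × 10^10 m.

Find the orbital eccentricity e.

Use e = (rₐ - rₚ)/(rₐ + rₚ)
rₚ = 3.265 × 10^9 m
rₐ = 4.211 × 10^10 m
rₐ − rₚ = 3.8845 × 10^10 m
rₐ + rₚ = 4.5375 × 10^10 m
e = (rₐ − rₚ)/(rₐ + rₚ) = 0.856088

Final answer: e = 0.8561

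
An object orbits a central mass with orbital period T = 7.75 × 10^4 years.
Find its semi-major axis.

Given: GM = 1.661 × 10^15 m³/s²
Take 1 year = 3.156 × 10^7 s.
T = 7.75 × 10^4 years = 2.4459 × 10^12 s
GM = 1.661 × 10^15 m³/s²
Kepler's third law: a³ = GM T² / (4π²)
T² = 5.98243 × 10^24 s²
a³ = (1.661 × 10^15) × (5.98243 × 10^24) / (4π²) = 2.51702 × 10^38 m³
a = (a³)^(1/3) = 6.31387 × 10^12 m ≈ 6.314 Tm

Final answer: 6.314 Tm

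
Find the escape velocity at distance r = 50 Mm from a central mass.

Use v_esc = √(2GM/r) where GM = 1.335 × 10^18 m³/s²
r = 50 Mm = 5 × 10^7 m
GM = 1.335 × 10^18 m³/s²
2GM/r = 2 × (1.335 × 10^18) / (5 × 10^7) = 5.34 × 10^10 m²/s²
v_esc = √(2GM/r) = 231084 m/s ≈ 231.1 km/s

Final answer: 231.1 km/s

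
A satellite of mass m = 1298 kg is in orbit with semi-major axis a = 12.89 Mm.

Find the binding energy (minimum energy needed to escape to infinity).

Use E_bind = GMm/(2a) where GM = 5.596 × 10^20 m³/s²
a = 12.89 Mm = 1.289 × 10^7 m
GM = 5.596 × 10^20 m³/s²
m = 1298 kg
GMm = 5.596 × 10^20 × 1298 = 7.26361 × 10^23 m³·kg/s²
2a = 2.578 × 10^7 m
E_bind = GMm/(2a) = 2.81754 × 10^16 J ≈ 28.18 PJ

Final answer: 28.18 PJ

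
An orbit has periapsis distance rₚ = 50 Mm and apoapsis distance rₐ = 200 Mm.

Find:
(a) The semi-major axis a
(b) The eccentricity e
rₚ = 50 Mm = 5 × 10^7 m
rₐ = 200 Mm = 2 × 10^8 m
(a) a = (rₚ + rₐ)/2 = 1.25 × 10^8 m ≈ 125 Mm
(b) e = (rₐ − rₚ)/(rₐ + rₚ) = (1.5 × 10^8) / (2.5 × 10^8) = 0.6

Final answer:
(a) a = 125 Mm
(b) e = 0.6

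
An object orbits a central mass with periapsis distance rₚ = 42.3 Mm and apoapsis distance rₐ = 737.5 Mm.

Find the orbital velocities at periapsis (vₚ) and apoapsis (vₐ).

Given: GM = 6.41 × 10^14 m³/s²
rₚ = 42.3 Mm = 4.23 × 10^7 m
rₐ = 737.5 Mm = 7.375 × 10^8 m
GM = 6.41 × 10^14 m³/s²
a = (rₚ + rₐ)/2 = 3.899 × 10^8 m
Vis-viva: v² = GM (2/r − 1/a)
vₚ² = 6.41 × 10^14 × (4.72813 × 10^-8 − 2.56476 × 10^-9) = 2.86633 × 10^7 m²/s²
vₚ = 5353.81 m/s ≈ 5.354 km/s
vₐ² = 6.41 × 10^14 × (2.71186 × 10^-9 − 2.56476 × 10^-9) = 94293.8 m²/s²
vₐ = 307.073 m/s ≈ 307.1 m/s

Final answer: vₚ = 5.354 km/s, vₐ = 307.1 m/s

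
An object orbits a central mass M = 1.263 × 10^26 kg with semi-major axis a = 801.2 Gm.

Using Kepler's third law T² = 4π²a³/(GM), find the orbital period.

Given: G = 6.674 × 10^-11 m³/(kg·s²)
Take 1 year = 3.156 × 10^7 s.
M = 1.263 × 10^26 kg
GM = G × M = 6.674 × 10^-11 × 1.263 × 10^26 = 8.42926 × 10^15 m³/s²
a = 801.2 Gm = 8.012 × 10^11 m
a³ = 5.14307 × 10^35 m³
T = 2π √(a³/GM) = 2π √((5.14307 × 10^35) / (8.42926 × 10^15)) = 2π × 7.81118 × 10^9 s
T = 4.90791 × 10^10 s ≈ 1555 years

Final answer: 1555 years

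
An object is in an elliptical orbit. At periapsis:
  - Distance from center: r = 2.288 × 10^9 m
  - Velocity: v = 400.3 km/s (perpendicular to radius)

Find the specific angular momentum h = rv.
r = 2.288 × 10^9 m
v = 400.3 km/s = 400300 m/s
h = rv = 2.288 × 10^9 × 400300 = 9.15886 × 10^14 m²/s ≈ 9.159 × 10^14 m²/s

Final answer: h = 9.159 × 10^14 m²/s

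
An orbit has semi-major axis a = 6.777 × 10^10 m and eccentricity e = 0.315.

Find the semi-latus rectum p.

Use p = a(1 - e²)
a = 6.777 × 10^10 m
e = 0.315,  e² = 0.099225,  1 − e² = 0.900775
p = a(1 − e²) = 6.777 × 10^10 m × 0.900775 = 6.10455 × 10^10 m ≈ 6.105 × 10^10 m

Final answer: p = 6.105 × 10^10 m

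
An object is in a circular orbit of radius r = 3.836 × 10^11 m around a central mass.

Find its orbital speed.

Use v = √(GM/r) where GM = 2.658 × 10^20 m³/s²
r = 3.836 × 10^11 m
GM = 2.658 × 10^20 m³/s²
GM/r = (2.658 × 10^20) / (3.836 × 10^11) = 6.92909 × 10^8 m²/s²
v = √(GM/r) = 26323.2 m/s ≈ 26.32 km/s

Final answer: 26.32 km/s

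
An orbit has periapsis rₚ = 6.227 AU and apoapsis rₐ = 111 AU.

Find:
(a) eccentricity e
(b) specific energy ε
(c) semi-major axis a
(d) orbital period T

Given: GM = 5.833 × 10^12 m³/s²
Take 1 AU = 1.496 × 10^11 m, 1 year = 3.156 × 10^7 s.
rₚ = 6.227 AU = 9.31559 × 10^11 m
rₐ = 111 AU = 1.66056 × 10^13 m
GM = 5.833 × 10^12 m³/s²
a = (rₚ + rₐ)/2 = 8.76858 × 10^12 m
e = (rₐ − rₚ)/(rₐ + rₚ) = (1.5674 × 10^13) / (1.75372 × 10^13) = 0.893762
(a) e = 0.893762 ≈ 0.8938
(b) 2a = 1.75372 × 10^13 m;  ε = −GM/(2a) = -0.332608 J/kg ≈ -0.3326 J/kg
(c) a = 8.76858 × 10^12 m ≈ 58.61 AU
(d) a³ = 6.74198 × 10^38 m³;  T = 2π √(a³/GM) = 2π × 1.0751 × 10^13 s = 6.75504 × 10^13 s ≈ 2.14 × 10^6 years

Final answer:
(a) eccentricity e = 0.8938
(b) specific energy ε = -0.3326 J/kg
(c) semi-major axis a = 58.61 AU
(d) orbital period T = 2.14 × 10^6 years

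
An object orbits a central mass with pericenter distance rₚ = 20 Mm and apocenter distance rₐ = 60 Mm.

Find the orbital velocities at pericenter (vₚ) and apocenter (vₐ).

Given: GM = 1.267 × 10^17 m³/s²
rₚ = 20 Mm = 2 × 10^7 m
rₐ = 60 Mm = 6 × 10^7 m
GM = 1.267 × 10^17 m³/s²
a = (rₚ + rₐ)/2 = 4 × 10^7 m
Vis-viva: v² = GM (2/r − 1/a)
vₚ² = 1.267 × 10^17 × (1 × 10^-7 − 2.5 × 10^-8) = 9.5025 × 10^9 m²/s²
vₚ = 97480.8 m/s ≈ 97.48 km/s
vₐ² = 1.267 × 10^17 × (3.33333 × 10^-8 − 2.5 × 10^-8) = 1.05583 × 10^9 m²/s²
vₐ = 32493.6 m/s ≈ 32.49 km/s

Final answer: vₚ = 97.48 km/s, vₐ = 32.49 km/s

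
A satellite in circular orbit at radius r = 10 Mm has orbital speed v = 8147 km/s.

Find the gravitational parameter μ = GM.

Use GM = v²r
r = 10 Mm = 1 × 10^7 m
v = 8147 km/s = 8.147 × 10^6 m/s
v² = 6.63736 × 10^13 m²/s²
GM = v²r = 6.63736 × 10^13 × 1 × 10^7 = 6.63736 × 10^20 m³/s²
GM ≈ 6.637 × 10^20 m³/s²

Final answer: GM = 6.637 × 10^20 m³/s²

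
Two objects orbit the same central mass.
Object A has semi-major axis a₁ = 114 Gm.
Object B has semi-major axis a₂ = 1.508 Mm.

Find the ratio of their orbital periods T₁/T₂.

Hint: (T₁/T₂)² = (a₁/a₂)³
a₁ = 114 Gm = 1.14 × 10^11 m
a₂ = 1.508 Mm = 1.508 × 10^6 m
a₁/a₂ = 75596.8
T₁/T₂ = (a₁/a₂)^(3/2) = (75596.8)^1.5 = 2.07853 × 10^7

Final answer: T₁/T₂ = 2.079 × 10^7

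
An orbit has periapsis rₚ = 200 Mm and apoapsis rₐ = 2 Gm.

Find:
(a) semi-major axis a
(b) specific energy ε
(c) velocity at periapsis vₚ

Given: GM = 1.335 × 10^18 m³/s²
rₚ = 200 Mm = 2 × 10^8 m
rₐ = 2 Gm = 2 × 10^9 m
GM = 1.335 × 10^18 m³/s²
a = (rₚ + rₐ)/2 = 1.1 × 10^9 m
e = (rₐ − rₚ)/(rₐ + rₚ) = (1.8 × 10^9) / (2.2 × 10^9) = 0.818182
(a) a = 1.1 × 10^9 m ≈ 1.1 Gm
(b) 2a = 2.2 × 10^9 m;  ε = −GM/(2a) = -6.06818 × 10^8 J/kg ≈ -606.8 MJ/kg
(c) vₚ² = GM (2/rₚ − 1/a) = 1.335 × 10^18 × (1 × 10^-8 − 9.09091 × 10^-10) = 1.21364 × 10^10 m²/s²;  vₚ = 110165 m/s ≈ 110.2 km/s

Final answer:
(a) semi-major axis a = 1.1 Gm
(b) specific energy ε = -606.8 MJ/kg
(c) velocity at periapsis vₚ = 110.2 km/s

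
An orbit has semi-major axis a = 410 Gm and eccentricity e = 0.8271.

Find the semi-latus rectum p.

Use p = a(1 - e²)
a = 410 Gm = 4.1 × 10^11 m
e = 0.8271,  e² = 0.684094,  1 − e² = 0.315906
p = a(1 − e²) = 4.1 × 10^11 m × 0.315906 = 1.29521 × 10^11 m ≈ 129.5 Gm

Final answer: p = 129.5 Gm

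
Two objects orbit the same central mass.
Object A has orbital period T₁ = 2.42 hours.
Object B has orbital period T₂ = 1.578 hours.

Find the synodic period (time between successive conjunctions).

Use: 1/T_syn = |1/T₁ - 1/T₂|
T₁ = 2.42 hours = 8712 s
T₂ = 1.578 hours = 5680.8 s
1/T₁ = 0.000114784 s⁻¹
1/T₂ = 0.000176032 s⁻¹
|1/T₁ − 1/T₂| = 6.12473 × 10^-5 s⁻¹
T_syn = 1 / |1/T₁ − 1/T₂| = 16327.2 s ≈ 4.535 hours

Final answer: T_syn = 4.535 hours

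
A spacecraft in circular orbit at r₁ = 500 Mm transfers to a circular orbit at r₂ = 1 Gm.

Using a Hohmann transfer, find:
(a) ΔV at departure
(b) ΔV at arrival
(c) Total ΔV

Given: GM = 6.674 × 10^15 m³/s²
r₁ = 500 Mm = 5 × 10^8 m
r₂ = 1 Gm = 1 × 10^9 m
GM = 6.674 × 10^15 m³/s²
Transfer ellipse: a_t = (r₁ + r₂)/2 = 7.5 × 10^8 m
Circular speed at r₁: v₁ = √(GM/r₁) = 3653.49 m/s
Transfer speed at r₁ (periapsis): v₁ₜ = √(GM(2/r₁ − 1/a_t)) = 4218.69 m/s
(a) ΔV₁ = v₁ₜ − v₁ = 565.197 m/s ≈ 565.2 m/s
Circular speed at r₂: v₂ = √(GM/r₂) = 2583.41 m/s
Transfer speed at r₂ (apoapsis): v₂ₜ = √(GM(2/r₂ − 1/a_t)) = 2109.34 m/s
(b) ΔV₂ = v₂ − v₂ₜ = 474.064 m/s ≈ 474.1 m/s
(c) ΔV_total = ΔV₁ + ΔV₂ = 1039.26 m/s ≈ 1.039 km/s

Final answer:
(a) ΔV₁ = 565.2 m/s
(b) ΔV₂ = 474.1 m/s
(c) ΔV_total = 1.039 km/s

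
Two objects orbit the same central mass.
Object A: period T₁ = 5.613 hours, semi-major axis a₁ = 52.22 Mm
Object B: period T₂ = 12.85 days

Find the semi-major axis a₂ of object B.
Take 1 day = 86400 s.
T₁ = 5.613 hours = 20206.8 s
T₂ = 12.85 days = 1.11024 × 10^6 s
a₁ = 52.22 Mm = 5.222 × 10^7 m
Kepler's third law: (T₂/T₁)² = (a₂/a₁)³  ⇒  a₂ = a₁ (T₂/T₁)^(2/3)
T₂/T₁ = 54.9439
(T₂/T₁)^(2/3) = 14.4526
a₂ = 5.222 × 10^7 m × 14.4526 = 7.54715 × 10^8 m ≈ 754.7 Mm

Final answer: a₂ = 754.7 Mm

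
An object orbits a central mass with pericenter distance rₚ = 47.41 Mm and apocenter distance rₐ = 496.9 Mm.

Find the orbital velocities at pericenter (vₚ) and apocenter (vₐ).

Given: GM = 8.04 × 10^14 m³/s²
rₚ = 47.41 Mm = 4.741 × 10^7 m
rₐ = 496.9 Mm = 4.969 × 10^8 m
GM = 8.04 × 10^14 m³/s²
a = (rₚ + rₐ)/2 = 2.72155 × 10^8 m
Vis-viva: v² = GM (2/r − 1/a)
vₚ² = 8.04 × 10^14 × (4.21852 × 10^-8 − 3.67438 × 10^-9) = 3.09627 × 10^7 m²/s²
vₚ = 5564.41 m/s ≈ 5.564 km/s
vₐ² = 8.04 × 10^14 × (4.02495 × 10^-9 − 3.67438 × 10^-9) = 281865 m²/s²
vₐ = 530.909 m/s ≈ 530.9 m/s

Final answer: vₚ = 5.564 km/s, vₐ = 530.9 m/s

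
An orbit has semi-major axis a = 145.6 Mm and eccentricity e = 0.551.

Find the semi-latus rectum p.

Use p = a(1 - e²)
a = 145.6 Mm = 1.456 × 10^8 m
e = 0.551,  e² = 0.303601,  1 − e² = 0.696399
p = a(1 − e²) = 1.456 × 10^8 m × 0.696399 = 1.01396 × 10^8 m ≈ 101.4 Mm

Final answer: p = 101.4 Mm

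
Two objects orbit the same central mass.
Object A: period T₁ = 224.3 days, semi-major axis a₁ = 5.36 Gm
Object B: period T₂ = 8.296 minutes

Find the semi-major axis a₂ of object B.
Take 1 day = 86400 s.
T₁ = 224.3 days = 1.93795 × 10^7 s
T₂ = 8.296 minutes = 497.76 s
a₁ = 5.36 Gm = 5.36 × 10^9 m
Kepler's third law: (T₂/T₁)² = (a₂/a₁)³  ⇒  a₂ = a₁ (T₂/T₁)^(2/3)
T₂/T₁ = 2.56848 × 10^-5
(T₂/T₁)^(2/3) = 0.000870532
a₂ = 5.36 × 10^9 m × 0.000870532 = 4.66605 × 10^6 m ≈ 4.666 Mm

Final answer: a₂ = 4.666 Mm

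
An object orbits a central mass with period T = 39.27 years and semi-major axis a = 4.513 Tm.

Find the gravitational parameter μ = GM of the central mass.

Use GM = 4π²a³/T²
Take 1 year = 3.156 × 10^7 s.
T = 39.27 years = 1.23936 × 10^9 s
a = 4.513 Tm = 4.513 × 10^12 m
a³ = 9.1917 × 10^37 m³
T² = 1.53602 × 10^18 s²
GM = 4π² × (9.1917 × 10^37) / (1.53602 × 10^18) = 2.36244 × 10^21 m³/s²
GM ≈ 2.362 × 10^21 m³/s²

Final answer: GM = 2.362 × 10^21 m³/s²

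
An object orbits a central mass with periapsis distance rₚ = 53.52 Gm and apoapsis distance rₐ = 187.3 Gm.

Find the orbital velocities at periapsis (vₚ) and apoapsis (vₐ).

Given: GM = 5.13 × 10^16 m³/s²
rₚ = 53.52 Gm = 5.352 × 10^10 m
rₐ = 187.3 Gm = 1.873 × 10^11 m
GM = 5.13 × 10^16 m³/s²
a = (rₚ + rₐ)/2 = 1.2041 × 10^11 m
Vis-viva: v² = GM (2/r − 1/a)
vₚ² = 5.13 × 10^16 × (3.73692 × 10^-11 − 8.30496 × 10^-12) = 1.491 × 10^6 m²/s²
vₚ = 1221.06 m/s ≈ 1.221 km/s
vₐ² = 5.13 × 10^16 × (1.06781 × 10^-11 − 8.30496 × 10^-12) = 121740 m²/s²
vₐ = 348.913 m/s ≈ 348.9 m/s

Final answer: vₚ = 1.221 km/s, vₐ = 348.9 m/s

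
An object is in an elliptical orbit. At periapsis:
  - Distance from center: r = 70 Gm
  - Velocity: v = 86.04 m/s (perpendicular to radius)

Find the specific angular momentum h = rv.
r = 70 Gm = 7 × 10^10 m
v = 86.04 m/s
h = rv = 7 × 10^10 × 86.04 = 6.0228 × 10^12 m²/s ≈ 6.023 × 10^12 m²/s

Final answer: h = 6.023 × 10^12 m²/s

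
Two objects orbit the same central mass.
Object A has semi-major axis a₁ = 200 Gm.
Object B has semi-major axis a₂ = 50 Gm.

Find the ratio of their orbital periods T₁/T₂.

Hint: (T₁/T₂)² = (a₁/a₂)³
a₁ = 200 Gm = 2 × 10^11 m
a₂ = 50 Gm = 5 × 10^10 m
a₁/a₂ = 4
T₁/T₂ = (a₁/a₂)^(3/2) = (4)^1.5 = 8

Final answer: T₁/T₂ = 8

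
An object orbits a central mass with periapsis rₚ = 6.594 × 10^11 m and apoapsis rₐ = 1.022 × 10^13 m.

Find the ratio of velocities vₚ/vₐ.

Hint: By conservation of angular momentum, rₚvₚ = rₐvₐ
rₚ = 6.594 × 10^11 m
rₐ = 1.022 × 10^13 m
rₚvₚ = rₐvₐ  ⇒  vₚ/vₐ = rₐ/rₚ
vₚ/vₐ = (1.022 × 10^13) / (6.594 × 10^11) = 15.4989

Final answer: vₚ/vₐ = 15.5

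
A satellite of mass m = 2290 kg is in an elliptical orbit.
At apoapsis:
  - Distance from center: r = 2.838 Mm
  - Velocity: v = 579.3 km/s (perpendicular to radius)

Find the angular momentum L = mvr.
r = 2.838 Mm = 2.838 × 10^6 m
v = 579.3 km/s = 579300 m/s
vr = 579300 × 2.838 × 10^6 = 1.64405 × 10^12 m²/s
L = m × vr = 2290 × 1.64405 × 10^12 = 3.76488 × 10^15 kg·m²/s ≈ 3.765 × 10^15 kg·m²/s

Final answer: L = 3.765 × 10^15 kg·m²/s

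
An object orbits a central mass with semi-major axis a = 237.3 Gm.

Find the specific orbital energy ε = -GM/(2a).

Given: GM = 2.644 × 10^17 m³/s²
a = 237.3 Gm = 2.373 × 10^11 m
GM = 2.644 × 10^17 m³/s²
2a = 4.746 × 10^11 m
ε = −GM/(2a) = -557101 J/kg ≈ -557.1 kJ/kg

Final answer: -557.1 kJ/kg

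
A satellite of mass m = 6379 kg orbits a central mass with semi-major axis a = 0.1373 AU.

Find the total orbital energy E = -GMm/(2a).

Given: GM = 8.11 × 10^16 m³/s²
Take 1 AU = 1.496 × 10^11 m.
a = 0.1373 AU = 2.05401 × 10^10 m
GM = 8.11 × 10^16 m³/s²
2a = 4.10802 × 10^10 m
GMm = 8.11 × 10^16 × 6379 = 5.17337 × 10^20 m³·kg/s²
E = −GMm/(2a) = -1.25934 × 10^10 J ≈ -12.59 GJ

Final answer: -12.59 GJ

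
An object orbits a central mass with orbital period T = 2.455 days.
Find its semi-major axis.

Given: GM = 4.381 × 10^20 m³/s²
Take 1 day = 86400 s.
T = 2.455 days = 212112 s
GM = 4.381 × 10^20 m³/s²
Kepler's third law: a³ = GM T² / (4π²)
T² = 4.49915 × 10^10 s²
a³ = (4.381 × 10^20) × (4.49915 × 10^10) / (4π²) = 4.9928 × 10^29 m³
a = (a³)^(1/3) = 7.93319 × 10^9 m ≈ 7.933 Gm

Final answer: 7.933 Gm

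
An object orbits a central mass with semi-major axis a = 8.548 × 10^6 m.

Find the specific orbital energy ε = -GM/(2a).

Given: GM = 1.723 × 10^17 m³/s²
a = 8.548 × 10^6 m
GM = 1.723 × 10^17 m³/s²
2a = 1.7096 × 10^7 m
ε = −GM/(2a) = -1.00784 × 10^10 J/kg ≈ -10.08 GJ/kg

Final answer: -10.08 GJ/kg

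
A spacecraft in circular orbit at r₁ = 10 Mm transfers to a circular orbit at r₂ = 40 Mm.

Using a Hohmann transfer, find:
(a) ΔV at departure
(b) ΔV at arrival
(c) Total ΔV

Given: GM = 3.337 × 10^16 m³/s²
r₁ = 10 Mm = 1 × 10^7 m
r₂ = 40 Mm = 4 × 10^7 m
GM = 3.337 × 10^16 m³/s²
Transfer ellipse: a_t = (r₁ + r₂)/2 = 2.5 × 10^7 m
Circular speed at r₁: v₁ = √(GM/r₁) = 57766.8 m/s
Transfer speed at r₁ (periapsis): v₁ₜ = √(GM(2/r₁ − 1/a_t)) = 73069.8 m/s
(a) ΔV₁ = v₁ₜ − v₁ = 15303.1 m/s ≈ 15.3 km/s
Circular speed at r₂: v₂ = √(GM/r₂) = 28883.4 m/s
Transfer speed at r₂ (apoapsis): v₂ₜ = √(GM(2/r₂ − 1/a_t)) = 18267.5 m/s
(b) ΔV₂ = v₂ − v₂ₜ = 10615.9 m/s ≈ 10.62 km/s
(c) ΔV_total = ΔV₁ + ΔV₂ = 25919 m/s ≈ 25.92 km/s

Final answer:
(a) ΔV₁ = 15.3 km/s
(b) ΔV₂ = 10.62 km/s
(c) ΔV_total = 25.92 km/s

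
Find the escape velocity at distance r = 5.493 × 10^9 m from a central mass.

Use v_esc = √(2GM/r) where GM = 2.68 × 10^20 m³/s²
r = 5.493 × 10^9 m
GM = 2.68 × 10^20 m³/s²
2GM/r = 2 × (2.68 × 10^20) / (5.493 × 10^9) = 9.75787 × 10^10 m²/s²
v_esc = √(2GM/r) = 312376 m/s ≈ 312.4 km/s

Final answer: 312.4 km/s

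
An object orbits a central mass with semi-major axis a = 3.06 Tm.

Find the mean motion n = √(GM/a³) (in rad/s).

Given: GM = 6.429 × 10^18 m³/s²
a = 3.06 Tm = 3.06 × 10^12 m
GM = 6.429 × 10^18 m³/s²
a³ = 2.86526 × 10^37 m³
GM/a³ = (6.429 × 10^18) / (2.86526 × 10^37) = 2.24377 × 10^-19 s⁻²
n = √(GM/a³) = 4.73685 × 10^-10 rad/s ≈ 4.737 × 10^-10 rad/s

Final answer: n = 4.737 × 10^-10 rad/s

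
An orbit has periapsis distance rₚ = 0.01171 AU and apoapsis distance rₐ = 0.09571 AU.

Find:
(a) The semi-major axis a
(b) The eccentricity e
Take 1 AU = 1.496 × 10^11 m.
rₚ = 0.01171 AU = 1.75182 × 10^9 m
rₐ = 0.09571 AU = 1.43182 × 10^10 m
(a) a = (rₚ + rₐ)/2 = 8.03502 × 10^9 m ≈ 0.05371 AU
(b) e = (rₐ − rₚ)/(rₐ + rₚ) = (1.25664 × 10^10) / (1.607 × 10^10) = 0.781977

Final answer:
(a) a = 0.05371 AU
(b) e = 0.782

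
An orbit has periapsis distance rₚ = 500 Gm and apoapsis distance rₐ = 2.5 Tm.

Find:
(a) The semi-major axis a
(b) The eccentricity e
rₚ = 500 Gm = 5 × 10^11 m
rₐ = 2.5 Tm = 2.5 × 10^12 m
(a) a = (rₚ + rₐ)/2 = 1.5 × 10^12 m ≈ 1.5 Tm
(b) e = (rₐ − rₚ)/(rₐ + rₚ) = (2 × 10^12) / (3 × 10^12) = 0.666667

Final answer:
(a) a = 1.5 Tm
(b) e = 0.6667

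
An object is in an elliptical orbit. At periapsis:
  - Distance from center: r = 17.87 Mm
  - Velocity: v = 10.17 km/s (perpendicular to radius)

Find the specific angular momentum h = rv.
r = 17.87 Mm = 1.787 × 10^7 m
v = 10.17 km/s = 10170 m/s
h = rv = 1.787 × 10^7 × 10170 = 1.81738 × 10^11 m²/s ≈ 1.817 × 10^11 m²/s

Final answer: h = 1.817 × 10^11 m²/s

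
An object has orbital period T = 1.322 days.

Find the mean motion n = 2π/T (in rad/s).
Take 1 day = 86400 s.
T = 1.322 days = 114221 s
n = 2π / 114221 s = 5.50091 × 10^-5 rad/s ≈ 5.501 × 10^-5 rad/s

Final answer: n = 5.501 × 10^-5 rad/s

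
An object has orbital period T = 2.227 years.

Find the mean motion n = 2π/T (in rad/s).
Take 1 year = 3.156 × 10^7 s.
T = 2.227 years = 7.02841 × 10^7 s
n = 2π / (7.02841 × 10^7 s) = 8.93969 × 10^-8 rad/s ≈ 8.94 × 10^-8 rad/s

Final answer: n = 8.94 × 10^-8 rad/s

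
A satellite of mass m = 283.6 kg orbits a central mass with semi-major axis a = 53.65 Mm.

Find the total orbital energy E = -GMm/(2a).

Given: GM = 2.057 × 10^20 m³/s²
a = 53.65 Mm = 5.365 × 10^7 m
GM = 2.057 × 10^20 m³/s²
2a = 1.073 × 10^8 m
GMm = 2.057 × 10^20 × 283.6 = 5.83365 × 10^22 m³·kg/s²
E = −GMm/(2a) = -5.43677 × 10^14 J ≈ -543.7 TJ

Final answer: -543.7 TJ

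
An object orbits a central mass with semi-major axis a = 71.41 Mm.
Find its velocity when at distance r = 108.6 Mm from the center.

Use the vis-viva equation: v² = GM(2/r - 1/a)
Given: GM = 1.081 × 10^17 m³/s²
a = 71.41 Mm = 7.141 × 10^7 m
r = 108.6 Mm = 1.086 × 10^8 m
GM = 1.081 × 10^17 m³/s²
2/r − 1/a = 1.84162 × 10^-8 − 1.40036 × 10^-8 = 4.41257 × 10^-9 m⁻¹
v² = GM (2/r − 1/a) = 4.76998 × 10^8 m²/s²
v = 21840.3 m/s ≈ 21.84 km/s

Final answer: 21.84 km/s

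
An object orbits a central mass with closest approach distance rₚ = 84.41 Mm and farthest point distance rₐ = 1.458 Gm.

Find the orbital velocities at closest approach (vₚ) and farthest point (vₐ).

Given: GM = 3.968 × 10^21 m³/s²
rₚ = 84.41 Mm = 8.441 × 10^7 m
rₐ = 1.458 Gm = 1.458 × 10^9 m
GM = 3.968 × 10^21 m³/s²
a = (rₚ + rₐ)/2 = 7.71205 × 10^8 m
Vis-viva: v² = GM (2/r − 1/a)
vₚ² = 3.968 × 10^21 × (2.36939 × 10^-8 − 1.29667 × 10^-9) = 8.88721 × 10^13 m²/s²
vₚ = 9.4272 × 10^6 m/s ≈ 9427 km/s
vₐ² = 3.968 × 10^21 × (1.37174 × 10^-9 − 1.29667 × 10^-9) = 2.97878 × 10^11 m²/s²
vₐ = 545782 m/s ≈ 545.8 km/s

Final answer: vₚ = 9427 km/s, vₐ = 545.8 km/s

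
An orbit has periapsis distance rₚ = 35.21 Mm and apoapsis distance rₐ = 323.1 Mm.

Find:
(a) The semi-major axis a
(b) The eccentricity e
rₚ = 35.21 Mm = 3.521 × 10^7 m
rₐ = 323.1 Mm = 3.231 × 10^8 m
(a) a = (rₚ + rₐ)/2 = 1.79155 × 10^8 m ≈ 179.2 Mm
(b) e = (rₐ − rₚ)/(rₐ + rₚ) = (2.8789 × 10^8) / (3.5831 × 10^8) = 0.803466

Final answer:
(a) a = 179.2 Mm
(b) e = 0.8035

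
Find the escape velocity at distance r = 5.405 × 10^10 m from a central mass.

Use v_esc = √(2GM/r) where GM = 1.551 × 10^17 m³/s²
r = 5.405 × 10^10 m
GM = 1.551 × 10^17 m³/s²
2GM/r = 2 × (1.551 × 10^17) / (5.405 × 10^10) = 5.73913 × 10^6 m²/s²
v_esc = √(2GM/r) = 2395.65 m/s ≈ 2.396 km/s

Final answer: 2.396 km/s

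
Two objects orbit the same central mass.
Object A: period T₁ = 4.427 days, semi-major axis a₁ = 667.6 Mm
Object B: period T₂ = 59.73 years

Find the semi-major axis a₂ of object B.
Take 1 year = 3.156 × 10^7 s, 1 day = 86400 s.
T₁ = 4.427 days = 382493 s
T₂ = 59.73 years = 1.88508 × 10^9 s
a₁ = 667.6 Mm = 6.676 × 10^8 m
Kepler's third law: (T₂/T₁)² = (a₂/a₁)³  ⇒  a₂ = a₁ (T₂/T₁)^(2/3)
T₂/T₁ = 4928.4
(T₂/T₁)^(2/3) = 289.604
a₂ = 6.676 × 10^8 m × 289.604 = 1.93339 × 10^11 m ≈ 193.3 Gm

Final answer: a₂ = 193.3 Gm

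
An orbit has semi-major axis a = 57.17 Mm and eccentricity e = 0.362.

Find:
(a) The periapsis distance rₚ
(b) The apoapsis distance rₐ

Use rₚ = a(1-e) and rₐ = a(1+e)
a = 57.17 Mm = 5.717 × 10^7 m
e = 0.362:  1 − e = 0.638,  1 + e = 1.362
(a) rₚ = a(1 − e) = 5.717 × 10^7 m × 0.638 = 3.64745 × 10^7 m ≈ 36.47 Mm
(b) rₐ = a(1 + e) = 5.717 × 10^7 m × 1.362 = 7.78655 × 10^7 m ≈ 77.87 Mm

Final answer:
(a) rₚ = 36.47 Mm
(b) rₐ = 77.87 Mm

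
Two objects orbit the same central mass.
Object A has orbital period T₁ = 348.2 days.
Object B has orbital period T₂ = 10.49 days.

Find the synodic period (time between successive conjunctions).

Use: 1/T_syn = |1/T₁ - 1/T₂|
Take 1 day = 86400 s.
T₁ = 348.2 days = 3.00845 × 10^7 s
T₂ = 10.49 days = 906336 s
1/T₁ = 3.32397 × 10^-8 s⁻¹
1/T₂ = 1.10334 × 10^-6 s⁻¹
|1/T₁ − 1/T₂| = 1.0701 × 10^-6 s⁻¹
T_syn = 1 / |1/T₁ − 1/T₂| = 934489 s ≈ 10.82 days

Final answer: T_syn = 10.82 days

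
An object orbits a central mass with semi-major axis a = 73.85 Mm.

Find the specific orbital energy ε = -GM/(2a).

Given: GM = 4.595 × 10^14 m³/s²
a = 73.85 Mm = 7.385 × 10^7 m
GM = 4.595 × 10^14 m³/s²
2a = 1.477 × 10^8 m
ε = −GM/(2a) = -3.11104 × 10^6 J/kg ≈ -3.111 MJ/kg

Final answer: -3.111 MJ/kg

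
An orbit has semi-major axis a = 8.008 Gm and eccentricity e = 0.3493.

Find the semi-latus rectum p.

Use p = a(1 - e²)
a = 8.008 Gm = 8.008 × 10^9 m
e = 0.3493,  e² = 0.12201,  1 − e² = 0.87799
p = a(1 − e²) = 8.008 × 10^9 m × 0.87799 = 7.03094 × 10^9 m ≈ 7.031 Gm

Final answer: p = 7.031 Gm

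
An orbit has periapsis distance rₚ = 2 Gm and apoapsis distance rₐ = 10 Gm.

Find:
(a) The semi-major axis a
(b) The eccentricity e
rₚ = 2 Gm = 2 × 10^9 m
rₐ = 10 Gm = 1 × 10^10 m
(a) a = (rₚ + rₐ)/2 = 6 × 10^9 m ≈ 6 Gm
(b) e = (rₐ − rₚ)/(rₐ + rₚ) = (8 × 10^9) / (1.2 × 10^10) = 0.666667

Final answer:
(a) a = 6 Gm
(b) e = 0.6667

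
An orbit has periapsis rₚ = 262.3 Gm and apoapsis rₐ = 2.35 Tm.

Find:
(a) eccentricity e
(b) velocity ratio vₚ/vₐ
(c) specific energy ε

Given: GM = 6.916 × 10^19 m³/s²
rₚ = 262.3 Gm = 2.623 × 10^11 m
rₐ = 2.35 Tm = 2.35 × 10^12 m
GM = 6.916 × 10^19 m³/s²
a = (rₚ + rₐ)/2 = 1.30615 × 10^12 m
e = (rₐ − rₚ)/(rₐ + rₚ) = (2.0877 × 10^12) / (2.6123 × 10^12) = 0.799181
(a) e = 0.799181 ≈ 0.7992
(b) vₚ/vₐ = rₐ/rₚ (angular momentum) = (2.35 × 10^12) / (2.623 × 10^11) = 8.95921 ≈ 8.959
(c) 2a = 2.6123 × 10^12 m;  ε = −GM/(2a) = -2.64748 × 10^7 J/kg ≈ -26.47 MJ/kg

Final answer:
(a) eccentricity e = 0.7992
(b) velocity ratio vₚ/vₐ = 8.959
(c) specific energy ε = -26.47 MJ/kg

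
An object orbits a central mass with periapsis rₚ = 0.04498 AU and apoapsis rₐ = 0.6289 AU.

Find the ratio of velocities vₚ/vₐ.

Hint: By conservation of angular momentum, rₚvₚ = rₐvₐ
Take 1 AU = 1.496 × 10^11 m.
rₚ = 0.04498 AU = 6.72901 × 10^9 m
rₐ = 0.6289 AU = 9.40834 × 10^10 m
rₚvₚ = rₐvₐ  ⇒  vₚ/vₐ = rₐ/rₚ
vₚ/vₐ = (9.40834 × 10^10) / (6.72901 × 10^9) = 13.9818

Final answer: vₚ/vₐ = 13.98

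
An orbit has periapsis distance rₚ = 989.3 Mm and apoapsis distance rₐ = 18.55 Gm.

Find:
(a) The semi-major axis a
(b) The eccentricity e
rₚ = 989.3 Mm = 9.893 × 10^8 m
rₐ = 18.55 Gm = 1.855 × 10^10 m
(a) a = (rₚ + rₐ)/2 = 9.76965 × 10^9 m ≈ 9.77 Gm
(b) e = (rₐ − rₚ)/(rₐ + rₚ) = (1.75607 × 10^10) / (1.95393 × 10^10) = 0.898737

Final answer:
(a) a = 9.77 Gm
(b) e = 0.8987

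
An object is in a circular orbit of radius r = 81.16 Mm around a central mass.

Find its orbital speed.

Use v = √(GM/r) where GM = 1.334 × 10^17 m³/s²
r = 81.16 Mm = 8.116 × 10^7 m
GM = 1.334 × 10^17 m³/s²
GM/r = (1.334 × 10^17) / (8.116 × 10^7) = 1.64367 × 10^9 m²/s²
v = √(GM/r) = 40542.2 m/s ≈ 40.54 km/s

Final answer: 40.54 km/s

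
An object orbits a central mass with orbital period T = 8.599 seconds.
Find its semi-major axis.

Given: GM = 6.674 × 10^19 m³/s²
T = 8.599 seconds
GM = 6.674 × 10^19 m³/s²
Kepler's third law: a³ = GM T² / (4π²)
T² = 73.9428 s²
a³ = (6.674 × 10^19) × 73.9428 / (4π²) = 1.25004 × 10^20 m³
a = (a³)^(1/3) = 5.00005 × 10^6 m ≈ 5 Mm

Final answer: 5 Mm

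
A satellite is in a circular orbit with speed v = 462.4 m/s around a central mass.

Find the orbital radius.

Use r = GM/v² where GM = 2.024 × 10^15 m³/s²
v = 462.4 m/s
GM = 2.024 × 10^15 m³/s²
v² = 213814 m²/s²
r = GM/v² = (2.024 × 10^15) / 213814 = 9.46618 × 10^9 m ≈ 9.466 Gm

Final answer: 9.466 Gm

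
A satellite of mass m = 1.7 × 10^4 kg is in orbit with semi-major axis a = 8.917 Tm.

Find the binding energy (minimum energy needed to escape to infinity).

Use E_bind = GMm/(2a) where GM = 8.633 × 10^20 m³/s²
a = 8.917 Tm = 8.917 × 10^12 m
GM = 8.633 × 10^20 m³/s²
m = 1.7 × 10^4 kg
GMm = 8.633 × 10^20 × 17000 = 1.46761 × 10^25 m³·kg/s²
2a = 1.7834 × 10^13 m
E_bind = GMm/(2a) = 8.22928 × 10^11 J ≈ 822.9 GJ

Final answer: 822.9 GJ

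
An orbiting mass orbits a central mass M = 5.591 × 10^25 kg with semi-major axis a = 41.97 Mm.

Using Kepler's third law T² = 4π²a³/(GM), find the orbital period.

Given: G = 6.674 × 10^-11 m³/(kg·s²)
M = 5.591 × 10^25 kg
GM = G × M = 6.674 × 10^-11 × 5.591 × 10^25 = 3.73143 × 10^15 m³/s²
a = 41.97 Mm = 4.197 × 10^7 m
a³ = 7.39294 × 10^22 m³
T = 2π √(a³/GM) = 2π √((7.39294 × 10^22) / (3.73143 × 10^15)) = 2π × 4451.13 s
T = 27967.3 s ≈ 7.769 hours

Final answer: 7.769 hours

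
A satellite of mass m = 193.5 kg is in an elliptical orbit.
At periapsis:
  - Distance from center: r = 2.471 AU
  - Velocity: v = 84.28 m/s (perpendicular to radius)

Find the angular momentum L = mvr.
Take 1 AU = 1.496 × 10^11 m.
r = 2.471 AU = 3.69662 × 10^11 m
v = 84.28 m/s
vr = 84.28 × 3.69662 × 10^11 = 3.11551 × 10^13 m²/s
L = m × vr = 193.5 × 3.11551 × 10^13 = 6.02851 × 10^15 kg·m²/s ≈ 6.029 × 10^15 kg·m²/s

Final answer: L = 6.029 × 10^15 kg·m²/s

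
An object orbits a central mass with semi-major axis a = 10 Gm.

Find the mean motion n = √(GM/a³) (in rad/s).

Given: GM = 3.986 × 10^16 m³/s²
a = 10 Gm = 1 × 10^10 m
GM = 3.986 × 10^16 m³/s²
a³ = 1 × 10^30 m³
GM/a³ = (3.986 × 10^16) / (1 × 10^30) = 3.986 × 10^-14 s⁻²
n = √(GM/a³) = 1.9965 × 10^-7 rad/s ≈ 1.996 × 10^-7 rad/s

Final answer: n = 1.996 × 10^-7 rad/s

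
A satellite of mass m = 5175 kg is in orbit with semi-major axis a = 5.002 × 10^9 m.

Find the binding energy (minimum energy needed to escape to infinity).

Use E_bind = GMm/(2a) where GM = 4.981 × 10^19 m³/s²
a = 5.002 × 10^9 m
GM = 4.981 × 10^19 m³/s²
m = 5175 kg
GMm = 4.981 × 10^19 × 5175 = 2.57767 × 10^23 m³·kg/s²
2a = 1.0004 × 10^10 m
E_bind = GMm/(2a) = 2.57664 × 10^13 J ≈ 25.77 TJ

Final answer: 25.77 TJ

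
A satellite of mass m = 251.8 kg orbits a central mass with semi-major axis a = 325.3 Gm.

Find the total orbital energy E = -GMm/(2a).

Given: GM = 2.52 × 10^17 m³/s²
a = 325.3 Gm = 3.253 × 10^11 m
GM = 2.52 × 10^17 m³/s²
2a = 6.506 × 10^11 m
GMm = 2.52 × 10^17 × 251.8 = 6.34536 × 10^19 m³·kg/s²
E = −GMm/(2a) = -9.75309 × 10^7 J ≈ -97.53 MJ

Final answer: -97.53 MJ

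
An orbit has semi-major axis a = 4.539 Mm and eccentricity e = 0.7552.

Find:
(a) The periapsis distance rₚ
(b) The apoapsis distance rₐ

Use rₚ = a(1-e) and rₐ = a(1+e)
a = 4.539 Mm = 4.539 × 10^6 m
e = 0.7552:  1 − e = 0.2448,  1 + e = 1.7552
(a) rₚ = a(1 − e) = 4.539 × 10^6 m × 0.2448 = 1.11115 × 10^6 m ≈ 1.111 Mm
(b) rₐ = a(1 + e) = 4.539 × 10^6 m × 1.7552 = 7.96685 × 10^6 m ≈ 7.967 Mm

Final answer:
(a) rₚ = 1.111 Mm
(b) rₐ = 7.967 Mm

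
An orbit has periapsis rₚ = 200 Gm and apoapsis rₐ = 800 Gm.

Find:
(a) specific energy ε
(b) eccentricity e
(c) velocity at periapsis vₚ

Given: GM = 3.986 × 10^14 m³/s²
rₚ = 200 Gm = 2 × 10^11 m
rₐ = 800 Gm = 8 × 10^11 m
GM = 3.986 × 10^14 m³/s²
a = (rₚ + rₐ)/2 = 5 × 10^11 m
e = (rₐ − rₚ)/(rₐ + rₚ) = (6 × 10^11) / (1 × 10^12) = 0.6
(a) 2a = 1 × 10^12 m;  ε = −GM/(2a) = -398.6 J/kg ≈ -398.6 J/kg
(b) e = 0.6 ≈ 0.6
(c) vₚ² = GM (2/rₚ − 1/a) = 3.986 × 10^14 × (1 × 10^-11 − 2 × 10^-12) = 3188.8 m²/s²;  vₚ = 56.4695 m/s ≈ 56.47 m/s

Final answer:
(a) specific energy ε = -398.6 J/kg
(b) eccentricity e = 0.6
(c) velocity at periapsis vₚ = 56.47 m/s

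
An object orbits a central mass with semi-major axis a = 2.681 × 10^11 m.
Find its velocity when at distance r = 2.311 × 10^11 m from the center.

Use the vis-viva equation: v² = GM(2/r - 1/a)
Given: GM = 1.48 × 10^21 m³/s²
a = 2.681 × 10^11 m
r = 2.311 × 10^11 m
GM = 1.48 × 10^21 m³/s²
2/r − 1/a = 8.65426 × 10^-12 − 3.72995 × 10^-12 = 4.92431 × 10^-12 m⁻¹
v² = GM (2/r − 1/a) = 7.28798 × 10^9 m²/s²
v = 85369.7 m/s ≈ 85.37 km/s

Final answer: 85.37 km/s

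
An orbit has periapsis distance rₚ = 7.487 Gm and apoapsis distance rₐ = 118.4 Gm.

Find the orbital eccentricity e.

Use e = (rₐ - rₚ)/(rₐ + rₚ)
rₚ = 7.487 Gm = 7.487 × 10^9 m
rₐ = 118.4 Gm = 1.184 × 10^11 m
rₐ − rₚ = 1.10913 × 10^11 m
rₐ + rₚ = 1.25887 × 10^11 m
e = (rₐ − rₚ)/(rₐ + rₚ) = 0.881052

Final answer: e = 0.8811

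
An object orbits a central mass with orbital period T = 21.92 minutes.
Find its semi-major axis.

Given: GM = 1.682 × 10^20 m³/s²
T = 21.92 minutes = 1315.2 s
GM = 1.682 × 10^20 m³/s²
Kepler's third law: a³ = GM T² / (4π²)
T² = 1.72975 × 10^6 s²
a³ = (1.682 × 10^20) × (1.72975 × 10^6) / (4π²) = 7.3697 × 10^24 m³
a = (a³)^(1/3) = 1.94603 × 10^8 m ≈ 1.946 × 10^8 m

Final answer: 1.946 × 10^8 m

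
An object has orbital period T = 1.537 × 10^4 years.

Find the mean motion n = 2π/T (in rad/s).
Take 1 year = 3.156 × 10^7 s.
T = 1.537 × 10^4 years = 4.85077 × 10^11 s
n = 2π / (4.85077 × 10^11 s) = 1.2953 × 10^-11 rad/s ≈ 1.295 × 10^-11 rad/s

Final answer: n = 1.295 × 10^-11 rad/s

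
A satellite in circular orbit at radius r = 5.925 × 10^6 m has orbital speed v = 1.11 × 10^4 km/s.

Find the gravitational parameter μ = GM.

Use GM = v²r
r = 5.925 × 10^6 m
v = 1.11 × 10^4 km/s = 1.11 × 10^7 m/s
v² = 1.2321 × 10^14 m²/s²
GM = v²r = 1.2321 × 10^14 × 5.925 × 10^6 = 7.30019 × 10^20 m³/s²
GM ≈ 7.3 × 10^20 m³/s²

Final answer: GM = 7.3 × 10^20 m³/s²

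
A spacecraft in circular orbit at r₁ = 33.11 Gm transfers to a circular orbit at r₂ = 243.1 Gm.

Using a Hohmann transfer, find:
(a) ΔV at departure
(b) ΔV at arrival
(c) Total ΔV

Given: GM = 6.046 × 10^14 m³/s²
r₁ = 33.11 Gm = 3.311 × 10^10 m
r₂ = 243.1 Gm = 2.431 × 10^11 m
GM = 6.046 × 10^14 m³/s²
Transfer ellipse: a_t = (r₁ + r₂)/2 = 1.38105 × 10^11 m
Circular speed at r₁: v₁ = √(GM/r₁) = 135.131 m/s
Transfer speed at r₁ (periapsis): v₁ₜ = √(GM(2/r₁ − 1/a_t)) = 179.284 m/s
(a) ΔV₁ = v₁ₜ − v₁ = 44.1535 m/s ≈ 44.15 m/s
Circular speed at r₂: v₂ = √(GM/r₂) = 49.8703 m/s
Transfer speed at r₂ (apoapsis): v₂ₜ = √(GM(2/r₂ − 1/a_t)) = 24.4184 m/s
(b) ΔV₂ = v₂ − v₂ₜ = 25.4519 m/s ≈ 25.45 m/s
(c) ΔV_total = ΔV₁ + ΔV₂ = 69.6054 m/s ≈ 69.61 m/s

Final answer:
(a) ΔV₁ = 44.15 m/s
(b) ΔV₂ = 25.45 m/s
(c) ΔV_total = 69.61 m/s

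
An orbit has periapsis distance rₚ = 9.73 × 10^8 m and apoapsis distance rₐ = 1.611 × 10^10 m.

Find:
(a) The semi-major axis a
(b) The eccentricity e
rₚ = 9.73 × 10^8 m
rₐ = 1.611 × 10^10 m
(a) a = (rₚ + rₐ)/2 = 8.5415 × 10^9 m ≈ 8.541 × 10^9 m
(b) e = (rₐ − rₚ)/(rₐ + rₚ) = (1.5137 × 10^10) / (1.7083 × 10^10) = 0.886086

Final answer:
(a) a = 8.541 × 10^9 m
(b) e = 0.8861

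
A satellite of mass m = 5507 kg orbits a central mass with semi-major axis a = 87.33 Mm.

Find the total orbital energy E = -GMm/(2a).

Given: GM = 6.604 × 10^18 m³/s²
a = 87.33 Mm = 8.733 × 10^7 m
GM = 6.604 × 10^18 m³/s²
2a = 1.7466 × 10^8 m
GMm = 6.604 × 10^18 × 5507 = 3.63682 × 10^22 m³·kg/s²
E = −GMm/(2a) = -2.08223 × 10^14 J ≈ -208.2 TJ

Final answer: -208.2 TJ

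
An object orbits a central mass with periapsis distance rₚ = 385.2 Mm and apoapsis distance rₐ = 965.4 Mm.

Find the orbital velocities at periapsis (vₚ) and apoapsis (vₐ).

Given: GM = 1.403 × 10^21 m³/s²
rₚ = 385.2 Mm = 3.852 × 10^8 m
rₐ = 965.4 Mm = 9.654 × 10^8 m
GM = 1.403 × 10^21 m³/s²
a = (rₚ + rₐ)/2 = 6.753 × 10^8 m
Vis-viva: v² = GM (2/r − 1/a)
vₚ² = 1.403 × 10^21 × (5.19211 × 10^-9 − 1.48082 × 10^-9) = 5.20693 × 10^12 m²/s²
vₚ = 2.28187 × 10^6 m/s ≈ 2282 km/s
vₐ² = 1.403 × 10^21 × (2.07168 × 10^-9 − 1.48082 × 10^-9) = 8.28972 × 10^11 m²/s²
vₐ = 910479 m/s ≈ 910.5 km/s

Final answer: vₚ = 2282 km/s, vₐ = 910.5 km/s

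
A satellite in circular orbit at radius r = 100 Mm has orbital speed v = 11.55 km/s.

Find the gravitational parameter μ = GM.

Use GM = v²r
r = 100 Mm = 1 × 10^8 m
v = 11.55 km/s = 11550 m/s
v² = 1.33402 × 10^8 m²/s²
GM = v²r = 1.33402 × 10^8 × 1 × 10^8 = 1.33402 × 10^16 m³/s²
GM ≈ 1.334 × 10^16 m³/s²

Final answer: GM = 1.334 × 10^16 m³/s²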